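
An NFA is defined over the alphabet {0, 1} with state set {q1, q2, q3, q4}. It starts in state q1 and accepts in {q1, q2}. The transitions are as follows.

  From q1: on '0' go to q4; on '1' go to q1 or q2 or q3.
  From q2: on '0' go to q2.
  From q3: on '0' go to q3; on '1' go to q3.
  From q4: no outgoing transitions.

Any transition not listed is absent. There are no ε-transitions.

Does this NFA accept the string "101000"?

No

Start in {q1}.
Read '1': q1→{q1, q2, q3}; now {q1, q2, q3}.
Read '0': q1→{q4}, q2→{q2}, q3→{q3}; now {q2, q3, q4}.
Read '1': q2→∅, q3→{q3}, q4→∅; now {q3}.
Read '0': q3→{q3}; now {q3}.
Read '0': q3→{q3}; now {q3}.
Read '0': q3→{q3}; now {q3}.
The final set {q3} contains no accepting state.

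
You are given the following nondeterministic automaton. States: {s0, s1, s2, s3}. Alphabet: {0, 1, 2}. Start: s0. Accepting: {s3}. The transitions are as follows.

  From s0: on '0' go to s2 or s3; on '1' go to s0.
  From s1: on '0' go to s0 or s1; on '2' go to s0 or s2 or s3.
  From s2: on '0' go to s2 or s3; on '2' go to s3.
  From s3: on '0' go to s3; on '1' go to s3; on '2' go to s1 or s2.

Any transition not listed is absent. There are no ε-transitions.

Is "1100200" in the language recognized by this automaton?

Yes

Start in {s0}.
Read '1': s0→{s0}; now {s0}.
Read '1': s0→{s0}; now {s0}.
Read '0': s0→{s2, s3}; now {s2, s3}.
Read '0': s2→{s2, s3}, s3→{s3}; now {s2, s3}.
Read '2': s2→{s3}, s3→{s1, s2}; now {s1, s2, s3}.
Read '0': s1→{s0, s1}, s2→{s2, s3}, s3→{s3}; now {s0, s1, s2, s3}.
Read '0': s0→{s2, s3}, s1→{s0, s1}, s2→{s2, s3}, s3→{s3}; now {s0, s1, s2, s3}.
The final set {s0, s1, s2, s3} contains the accepting state s3.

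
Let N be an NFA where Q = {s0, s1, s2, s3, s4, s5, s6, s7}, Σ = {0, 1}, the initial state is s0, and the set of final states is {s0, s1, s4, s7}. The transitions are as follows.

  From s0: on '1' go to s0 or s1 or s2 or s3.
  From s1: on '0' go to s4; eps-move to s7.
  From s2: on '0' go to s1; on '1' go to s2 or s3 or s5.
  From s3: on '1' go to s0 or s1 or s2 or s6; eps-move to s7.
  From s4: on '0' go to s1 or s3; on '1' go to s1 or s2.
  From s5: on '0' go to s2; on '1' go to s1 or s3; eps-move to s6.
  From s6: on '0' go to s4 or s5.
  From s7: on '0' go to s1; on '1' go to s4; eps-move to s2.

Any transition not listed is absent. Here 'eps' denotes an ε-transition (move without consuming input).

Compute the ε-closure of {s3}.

Begin with {s3}.
ε-move s3 → s7; add s7.
ε-move s7 → s2; add s2.

{s2, s3, s7}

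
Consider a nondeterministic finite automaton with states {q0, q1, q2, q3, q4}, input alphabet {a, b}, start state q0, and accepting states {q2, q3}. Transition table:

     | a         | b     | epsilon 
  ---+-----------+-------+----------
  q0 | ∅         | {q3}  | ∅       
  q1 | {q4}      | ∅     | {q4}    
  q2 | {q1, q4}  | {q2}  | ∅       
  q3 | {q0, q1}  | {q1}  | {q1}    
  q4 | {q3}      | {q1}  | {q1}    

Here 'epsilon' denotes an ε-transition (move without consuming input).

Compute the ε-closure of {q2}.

Begin with {q2}.
No ε-moves leave this set, so the closure equals the set itself.

{q2}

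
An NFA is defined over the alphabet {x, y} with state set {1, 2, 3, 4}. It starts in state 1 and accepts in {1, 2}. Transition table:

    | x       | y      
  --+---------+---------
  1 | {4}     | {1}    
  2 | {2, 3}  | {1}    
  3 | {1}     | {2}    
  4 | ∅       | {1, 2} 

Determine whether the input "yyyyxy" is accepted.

Yes

Start in {1}.
Read 'y': {1} → {1}.
Read 'y': {1} → {1}.
Read 'y': {1} → {1}.
Read 'y': {1} → {1}.
Read 'x': {1} → {4}.
Read 'y': {4} → {1, 2}.
The final set {1, 2} contains the accepting states 1, 2.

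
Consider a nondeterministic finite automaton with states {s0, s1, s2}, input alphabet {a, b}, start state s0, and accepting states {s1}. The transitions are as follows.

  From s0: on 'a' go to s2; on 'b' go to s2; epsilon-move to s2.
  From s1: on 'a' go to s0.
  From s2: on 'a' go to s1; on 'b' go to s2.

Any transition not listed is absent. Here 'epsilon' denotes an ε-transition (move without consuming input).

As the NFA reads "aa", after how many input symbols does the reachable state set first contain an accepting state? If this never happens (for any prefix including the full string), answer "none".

Start: ε-closure({s0}) = {s0, s2}.
Read 'a': s0→{s2}, s2→{s1}; now {s1, s2}.
None of the earlier sets intersect F, but {s1, s2} does.

1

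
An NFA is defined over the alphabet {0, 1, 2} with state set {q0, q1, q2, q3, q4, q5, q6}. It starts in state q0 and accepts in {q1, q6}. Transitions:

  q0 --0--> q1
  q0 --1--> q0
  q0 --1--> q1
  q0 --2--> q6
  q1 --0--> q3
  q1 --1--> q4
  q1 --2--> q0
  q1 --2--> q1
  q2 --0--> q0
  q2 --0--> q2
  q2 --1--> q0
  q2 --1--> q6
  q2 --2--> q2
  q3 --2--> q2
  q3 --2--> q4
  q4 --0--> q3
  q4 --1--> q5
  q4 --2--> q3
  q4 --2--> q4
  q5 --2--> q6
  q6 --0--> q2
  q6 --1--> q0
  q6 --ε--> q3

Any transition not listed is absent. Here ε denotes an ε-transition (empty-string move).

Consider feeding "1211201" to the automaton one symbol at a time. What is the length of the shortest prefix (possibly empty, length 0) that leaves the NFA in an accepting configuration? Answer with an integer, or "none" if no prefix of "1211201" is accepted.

1

Start in {q0}.
Read '1': q0→{q0, q1}; now {q0, q1}.
None of the earlier sets intersect F, but {q0, q1} does.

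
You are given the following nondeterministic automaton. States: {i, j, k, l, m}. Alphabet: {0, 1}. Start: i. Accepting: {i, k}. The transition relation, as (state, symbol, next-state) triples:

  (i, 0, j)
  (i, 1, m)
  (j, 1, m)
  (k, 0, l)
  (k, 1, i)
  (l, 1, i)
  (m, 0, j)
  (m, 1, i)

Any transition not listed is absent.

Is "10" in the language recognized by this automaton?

No

Start in {i}.
Read '1': {i} → {m}.
Read '0': {m} → {j}.
The final set {j} contains no accepting state.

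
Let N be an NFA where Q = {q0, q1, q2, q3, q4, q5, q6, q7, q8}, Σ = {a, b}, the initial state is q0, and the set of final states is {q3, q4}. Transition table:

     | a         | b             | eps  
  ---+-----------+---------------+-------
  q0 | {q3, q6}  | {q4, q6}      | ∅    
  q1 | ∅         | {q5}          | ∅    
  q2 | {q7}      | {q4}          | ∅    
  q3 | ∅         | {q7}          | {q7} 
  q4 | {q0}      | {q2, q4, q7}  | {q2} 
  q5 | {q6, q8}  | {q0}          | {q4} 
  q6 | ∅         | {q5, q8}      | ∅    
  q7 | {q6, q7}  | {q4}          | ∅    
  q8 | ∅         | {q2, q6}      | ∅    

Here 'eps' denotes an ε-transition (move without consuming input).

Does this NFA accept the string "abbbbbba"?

Start in {q0}.
Read 'a': {q0} → {q3, q6, q7}.
Read 'b': {q3, q6, q7} → {q2, q4, q5, q7, q8}.
Read 'b': {q2, q4, q5, q7, q8} → {q0, q2, q4, q6, q7}.
Read 'b': {q0, q2, q4, q6, q7} → {q2, q4, q5, q6, q7, q8}.
Read 'b': {q2, q4, q5, q6, q7, q8} → {q0, q2, q4, q5, q6, q7, q8}.
Read 'b': {q0, q2, q4, q5, q6, q7, q8} → {q0, q2, q4, q5, q6, q7, q8}.
Read 'b': {q0, q2, q4, q5, q6, q7, q8} → {q0, q2, q4, q5, q6, q7, q8}.
Read 'a': {q0, q2, q4, q5, q6, q7, q8} → {q0, q3, q6, q7, q8}.
The final set {q0, q3, q6, q7, q8} contains the accepting state q3.

Yes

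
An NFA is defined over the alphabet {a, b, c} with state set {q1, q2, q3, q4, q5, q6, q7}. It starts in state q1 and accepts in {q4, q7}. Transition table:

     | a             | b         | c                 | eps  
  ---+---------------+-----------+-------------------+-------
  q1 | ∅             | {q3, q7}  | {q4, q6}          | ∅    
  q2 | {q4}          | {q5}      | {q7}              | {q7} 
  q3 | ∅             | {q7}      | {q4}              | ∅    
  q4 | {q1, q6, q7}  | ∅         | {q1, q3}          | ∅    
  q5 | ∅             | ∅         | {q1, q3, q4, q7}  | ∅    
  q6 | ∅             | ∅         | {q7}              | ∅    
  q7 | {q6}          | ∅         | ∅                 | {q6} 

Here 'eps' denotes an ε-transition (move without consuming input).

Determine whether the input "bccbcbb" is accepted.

Start in {q1}.
Read 'b': {q1} → {q3, q6, q7}.
Read 'c': {q3, q6, q7} → {q4, q6, q7}.
Read 'c': {q4, q6, q7} → {q1, q3, q6, q7}.
Read 'b': {q1, q3, q6, q7} → {q3, q6, q7}.
Read 'c': {q3, q6, q7} → {q4, q6, q7}.
Read 'b': {q4, q6, q7} → ∅.
The set is empty and remains empty for the remaining 1 symbol.
The final set ∅ contains no accepting state.

No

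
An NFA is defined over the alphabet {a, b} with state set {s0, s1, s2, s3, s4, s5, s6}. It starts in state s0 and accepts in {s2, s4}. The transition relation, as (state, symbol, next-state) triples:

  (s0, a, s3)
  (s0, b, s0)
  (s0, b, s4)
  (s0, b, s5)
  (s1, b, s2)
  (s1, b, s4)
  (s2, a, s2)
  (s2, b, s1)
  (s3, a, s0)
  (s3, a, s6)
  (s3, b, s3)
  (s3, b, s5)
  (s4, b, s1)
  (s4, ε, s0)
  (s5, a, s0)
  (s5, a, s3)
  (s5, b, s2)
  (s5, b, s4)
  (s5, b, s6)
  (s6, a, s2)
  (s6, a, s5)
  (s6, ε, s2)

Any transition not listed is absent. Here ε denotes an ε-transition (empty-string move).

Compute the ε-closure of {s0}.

Begin with {s0}.
No ε-moves leave this set, so the closure equals the set itself.

{s0}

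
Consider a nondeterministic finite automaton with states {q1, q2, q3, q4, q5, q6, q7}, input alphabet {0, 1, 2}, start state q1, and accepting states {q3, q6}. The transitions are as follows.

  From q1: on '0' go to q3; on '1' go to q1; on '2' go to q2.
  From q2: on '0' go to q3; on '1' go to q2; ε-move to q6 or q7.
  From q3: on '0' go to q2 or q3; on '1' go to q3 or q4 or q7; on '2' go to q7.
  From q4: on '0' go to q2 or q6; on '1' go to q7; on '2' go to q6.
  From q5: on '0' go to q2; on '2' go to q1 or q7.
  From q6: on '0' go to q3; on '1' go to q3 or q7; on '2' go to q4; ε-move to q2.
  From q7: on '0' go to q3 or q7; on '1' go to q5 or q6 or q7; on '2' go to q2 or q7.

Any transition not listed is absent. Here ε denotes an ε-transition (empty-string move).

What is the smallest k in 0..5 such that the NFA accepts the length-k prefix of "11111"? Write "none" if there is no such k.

none

Start in {q1}.
Read '1': {q1} → {q1}.
Read '1': {q1} → {q1}.
Read '1': {q1} → {q1}.
Read '1': {q1} → {q1}.
Read '1': {q1} → {q1}.
No reachable set along the way intersects F.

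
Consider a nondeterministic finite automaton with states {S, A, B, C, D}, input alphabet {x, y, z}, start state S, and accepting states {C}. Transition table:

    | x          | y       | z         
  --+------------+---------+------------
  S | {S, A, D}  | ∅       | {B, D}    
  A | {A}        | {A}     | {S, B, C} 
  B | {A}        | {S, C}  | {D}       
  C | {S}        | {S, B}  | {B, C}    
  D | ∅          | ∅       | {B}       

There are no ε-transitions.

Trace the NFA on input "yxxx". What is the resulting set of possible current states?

∅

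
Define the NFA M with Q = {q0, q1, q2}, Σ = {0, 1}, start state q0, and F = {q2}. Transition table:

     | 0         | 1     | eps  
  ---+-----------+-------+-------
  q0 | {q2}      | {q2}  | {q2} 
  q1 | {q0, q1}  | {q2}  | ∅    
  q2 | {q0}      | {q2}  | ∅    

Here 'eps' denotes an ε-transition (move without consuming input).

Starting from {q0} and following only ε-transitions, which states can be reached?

{q0, q2}

Begin with {q0}.
ε-move q0 → q2; add q2.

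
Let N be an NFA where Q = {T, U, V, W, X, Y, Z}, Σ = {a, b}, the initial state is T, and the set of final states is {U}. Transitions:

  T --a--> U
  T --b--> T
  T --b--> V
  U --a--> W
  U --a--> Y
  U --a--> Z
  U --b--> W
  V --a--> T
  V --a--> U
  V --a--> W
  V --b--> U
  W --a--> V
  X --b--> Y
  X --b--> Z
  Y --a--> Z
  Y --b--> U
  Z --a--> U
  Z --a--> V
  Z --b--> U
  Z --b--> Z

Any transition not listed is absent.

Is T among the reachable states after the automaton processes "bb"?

Start in {T}.
Read 'b': {T} → {T, V}.
Read 'b': {T, V} → {T, U, V}.
State T is in {T, U, V}.

Yes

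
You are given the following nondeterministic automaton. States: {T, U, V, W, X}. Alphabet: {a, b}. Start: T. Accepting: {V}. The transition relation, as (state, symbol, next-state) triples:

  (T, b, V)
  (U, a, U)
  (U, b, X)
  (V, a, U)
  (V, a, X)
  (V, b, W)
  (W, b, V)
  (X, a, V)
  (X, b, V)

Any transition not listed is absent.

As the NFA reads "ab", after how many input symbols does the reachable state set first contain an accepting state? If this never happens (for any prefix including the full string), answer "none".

Start in {T}.
Read 'a': T→∅; now ∅.
The set is empty and remains empty for the remaining 1 symbol.
No reachable set along the way intersects F.

none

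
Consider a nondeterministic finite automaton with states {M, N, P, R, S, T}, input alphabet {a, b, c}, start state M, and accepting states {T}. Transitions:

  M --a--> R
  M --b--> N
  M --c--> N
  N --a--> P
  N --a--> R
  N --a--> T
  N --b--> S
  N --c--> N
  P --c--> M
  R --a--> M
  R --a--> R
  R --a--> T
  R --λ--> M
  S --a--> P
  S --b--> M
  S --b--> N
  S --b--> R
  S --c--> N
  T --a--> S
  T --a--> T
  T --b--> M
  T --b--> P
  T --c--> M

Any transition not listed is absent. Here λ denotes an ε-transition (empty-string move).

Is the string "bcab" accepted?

Start in {M}.
Read 'b': {M} → {N}.
Read 'c': {N} → {N}.
Read 'a': {N} → {M, P, R, T}.
Read 'b': {M, P, R, T} → {M, N, P}.
The final set {M, N, P} contains no accepting state.

No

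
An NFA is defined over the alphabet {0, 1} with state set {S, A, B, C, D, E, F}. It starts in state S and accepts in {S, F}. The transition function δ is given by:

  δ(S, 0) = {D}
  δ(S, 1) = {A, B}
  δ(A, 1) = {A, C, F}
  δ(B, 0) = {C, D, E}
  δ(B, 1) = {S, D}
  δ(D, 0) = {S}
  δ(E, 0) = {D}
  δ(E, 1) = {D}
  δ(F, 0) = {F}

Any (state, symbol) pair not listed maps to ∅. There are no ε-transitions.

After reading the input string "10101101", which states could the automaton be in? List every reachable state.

{A, B}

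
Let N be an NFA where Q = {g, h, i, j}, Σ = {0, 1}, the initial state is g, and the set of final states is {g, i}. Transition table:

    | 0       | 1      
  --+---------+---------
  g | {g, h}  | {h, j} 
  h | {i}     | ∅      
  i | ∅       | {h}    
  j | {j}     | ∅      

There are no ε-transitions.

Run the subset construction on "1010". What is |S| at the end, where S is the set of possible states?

1

Start in {g}.
Read '1': g→{h, j}; now {h, j}.
Read '0': h→{i}, j→{j}; now {i, j}.
Read '1': i→{h}, j→∅; now {h}.
Read '0': h→{i}; now {i}.
That set has 1 state.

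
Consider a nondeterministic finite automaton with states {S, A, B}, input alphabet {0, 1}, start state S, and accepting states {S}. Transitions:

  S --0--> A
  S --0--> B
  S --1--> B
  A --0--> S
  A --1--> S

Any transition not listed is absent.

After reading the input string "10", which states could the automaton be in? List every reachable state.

∅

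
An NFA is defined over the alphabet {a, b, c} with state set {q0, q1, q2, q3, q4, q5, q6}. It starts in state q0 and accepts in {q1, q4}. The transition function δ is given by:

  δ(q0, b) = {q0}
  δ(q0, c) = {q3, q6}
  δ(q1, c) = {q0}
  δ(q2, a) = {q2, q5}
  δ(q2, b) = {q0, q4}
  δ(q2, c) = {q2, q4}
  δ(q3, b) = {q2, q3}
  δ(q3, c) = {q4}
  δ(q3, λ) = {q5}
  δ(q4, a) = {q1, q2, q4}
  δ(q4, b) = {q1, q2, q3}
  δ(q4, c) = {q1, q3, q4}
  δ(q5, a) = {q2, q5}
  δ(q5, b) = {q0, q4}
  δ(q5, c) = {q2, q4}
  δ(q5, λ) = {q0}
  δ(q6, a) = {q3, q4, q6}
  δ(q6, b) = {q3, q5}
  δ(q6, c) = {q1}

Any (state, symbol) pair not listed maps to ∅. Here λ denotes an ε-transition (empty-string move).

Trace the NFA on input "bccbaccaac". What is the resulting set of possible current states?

{q0, q1, q2, q3, q4, q5, q6}

Start in {q0}.
Read 'b': q0→{q0}; now {q0}.
Read 'c': q0→{q3, q6}; union {q3, q6}; ε-closure = {q0, q3, q5, q6}.
Read 'c': q0→{q3, q6}, q3→{q4}, q5→{q2, q4}, q6→{q1}; union {q1, q2, q3, q4, q6}; ε-closure = {q0, q1, q2, q3, q4, q5, q6}.
Read 'b': q0→{q0}, q1→∅, q2→{q0, q4}, q3→{q2, q3}, q4→{q1, q2, q3}, q5→{q0, q4}, q6→{q3, q5}; now {q0, q1, q2, q3, q4, q5}.
Read 'a': q0→∅, q1→∅, q2→{q2, q5}, q3→∅, q4→{q1, q2, q4}, q5→{q2, q5}; union {q1, q2, q4, q5}; ε-closure = {q0, q1, q2, q4, q5}.
Read 'c': q0→{q3, q6}, q1→{q0}, q2→{q2, q4}, q4→{q1, q3, q4}, q5→{q2, q4}; union {q0, q1, q2, q3, q4, q6}; ε-closure = {q0, q1, q2, q3, q4, q5, q6}.
Read 'c': q0→{q3, q6}, q1→{q0}, q2→{q2, q4}, q3→{q4}, q4→{q1, q3, q4}, q5→{q2, q4}, q6→{q1}; union {q0, q1, q2, q3, q4, q6}; ε-closure = {q0, q1, q2, q3, q4, q5, q6}.
Read 'a': q0→∅, q1→∅, q2→{q2, q5}, q3→∅, q4→{q1, q2, q4}, q5→{q2, q5}, q6→{q3, q4, q6}; union {q1, q2, q3, q4, q5, q6}; ε-closure = {q0, q1, q2, q3, q4, q5, q6}.
Read 'a': q0→∅, q1→∅, q2→{q2, q5}, q3→∅, q4→{q1, q2, q4}, q5→{q2, q5}, q6→{q3, q4, q6}; union {q1, q2, q3, q4, q5, q6}; ε-closure = {q0, q1, q2, q3, q4, q5, q6}.
Read 'c': q0→{q3, q6}, q1→{q0}, q2→{q2, q4}, q3→{q4}, q4→{q1, q3, q4}, q5→{q2, q4}, q6→{q1}; union {q0, q1, q2, q3, q4, q6}; ε-closure = {q0, q1, q2, q3, q4, q5, q6}.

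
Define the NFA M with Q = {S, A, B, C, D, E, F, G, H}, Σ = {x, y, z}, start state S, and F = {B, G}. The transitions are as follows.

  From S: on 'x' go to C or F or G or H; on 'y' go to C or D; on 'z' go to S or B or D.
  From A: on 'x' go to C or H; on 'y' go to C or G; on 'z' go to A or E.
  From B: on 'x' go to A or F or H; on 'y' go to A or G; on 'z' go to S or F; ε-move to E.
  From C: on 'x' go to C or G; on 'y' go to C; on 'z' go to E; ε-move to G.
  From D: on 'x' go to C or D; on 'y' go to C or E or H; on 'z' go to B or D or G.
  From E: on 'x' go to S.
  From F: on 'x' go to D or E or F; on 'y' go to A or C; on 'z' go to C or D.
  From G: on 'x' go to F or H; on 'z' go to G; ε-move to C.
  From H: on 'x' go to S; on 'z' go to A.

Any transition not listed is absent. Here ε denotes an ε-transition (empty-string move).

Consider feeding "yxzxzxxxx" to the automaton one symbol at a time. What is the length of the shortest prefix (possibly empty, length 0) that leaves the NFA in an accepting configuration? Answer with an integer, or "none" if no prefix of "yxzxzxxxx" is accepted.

1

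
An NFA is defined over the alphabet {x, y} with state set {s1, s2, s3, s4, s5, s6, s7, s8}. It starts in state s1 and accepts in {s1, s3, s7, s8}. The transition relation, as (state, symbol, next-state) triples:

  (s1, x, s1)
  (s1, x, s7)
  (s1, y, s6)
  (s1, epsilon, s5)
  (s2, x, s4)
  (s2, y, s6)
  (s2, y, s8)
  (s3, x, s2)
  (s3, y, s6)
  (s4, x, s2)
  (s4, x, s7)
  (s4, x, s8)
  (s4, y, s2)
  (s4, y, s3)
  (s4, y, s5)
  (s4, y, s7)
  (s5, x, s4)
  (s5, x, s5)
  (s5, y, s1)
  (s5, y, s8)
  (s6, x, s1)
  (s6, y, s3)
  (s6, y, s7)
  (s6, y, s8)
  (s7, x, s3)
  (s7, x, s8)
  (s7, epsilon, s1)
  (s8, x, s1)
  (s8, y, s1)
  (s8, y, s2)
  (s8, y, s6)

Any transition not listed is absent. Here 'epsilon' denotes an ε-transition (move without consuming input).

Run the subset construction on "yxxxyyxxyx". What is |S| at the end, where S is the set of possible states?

Start: ε-closure({s1}) = {s1, s5}.
Read 'y': {s1, s5} → {s1, s5, s6, s8}.
Read 'x': {s1, s5, s6, s8} → {s1, s4, s5, s7}.
Read 'x': {s1, s4, s5, s7} → {s1, s2, s3, s4, s5, s7, s8}.
Read 'x': {s1, s2, s3, s4, s5, s7, s8} → {s1, s2, s3, s4, s5, s7, s8}.
Read 'y': {s1, s2, s3, s4, s5, s7, s8} → {s1, s2, s3, s5, s6, s7, s8}.
Read 'y': {s1, s2, s3, s5, s6, s7, s8} → {s1, s2, s3, s5, s6, s7, s8}.
Read 'x': {s1, s2, s3, s5, s6, s7, s8} → {s1, s2, s3, s4, s5, s7, s8}.
Read 'x': {s1, s2, s3, s4, s5, s7, s8} → {s1, s2, s3, s4, s5, s7, s8}.
Read 'y': {s1, s2, s3, s4, s5, s7, s8} → {s1, s2, s3, s5, s6, s7, s8}.
Read 'x': {s1, s2, s3, s5, s6, s7, s8} → {s1, s2, s3, s4, s5, s7, s8}.
That set has 7 states.

7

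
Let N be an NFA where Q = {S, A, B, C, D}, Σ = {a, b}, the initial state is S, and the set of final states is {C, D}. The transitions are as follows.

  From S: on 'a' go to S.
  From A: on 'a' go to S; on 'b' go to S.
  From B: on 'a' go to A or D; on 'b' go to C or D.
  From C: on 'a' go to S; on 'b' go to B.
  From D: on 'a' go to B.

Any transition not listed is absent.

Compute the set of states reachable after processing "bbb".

Start in {S}.
Read 'b': S→∅; now ∅.
The set is empty and remains empty for the remaining 2 symbols.

∅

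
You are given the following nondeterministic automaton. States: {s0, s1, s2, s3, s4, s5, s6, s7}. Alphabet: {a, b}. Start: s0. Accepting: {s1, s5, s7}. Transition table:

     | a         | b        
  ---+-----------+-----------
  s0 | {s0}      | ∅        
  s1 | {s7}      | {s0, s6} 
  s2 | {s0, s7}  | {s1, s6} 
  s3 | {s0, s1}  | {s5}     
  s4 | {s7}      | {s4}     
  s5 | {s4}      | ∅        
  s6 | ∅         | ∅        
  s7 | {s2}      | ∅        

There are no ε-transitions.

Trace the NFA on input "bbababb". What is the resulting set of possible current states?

∅

Start in {s0}.
Read 'b': s0→∅; now ∅.
The set is empty and remains empty for the remaining 6 symbols.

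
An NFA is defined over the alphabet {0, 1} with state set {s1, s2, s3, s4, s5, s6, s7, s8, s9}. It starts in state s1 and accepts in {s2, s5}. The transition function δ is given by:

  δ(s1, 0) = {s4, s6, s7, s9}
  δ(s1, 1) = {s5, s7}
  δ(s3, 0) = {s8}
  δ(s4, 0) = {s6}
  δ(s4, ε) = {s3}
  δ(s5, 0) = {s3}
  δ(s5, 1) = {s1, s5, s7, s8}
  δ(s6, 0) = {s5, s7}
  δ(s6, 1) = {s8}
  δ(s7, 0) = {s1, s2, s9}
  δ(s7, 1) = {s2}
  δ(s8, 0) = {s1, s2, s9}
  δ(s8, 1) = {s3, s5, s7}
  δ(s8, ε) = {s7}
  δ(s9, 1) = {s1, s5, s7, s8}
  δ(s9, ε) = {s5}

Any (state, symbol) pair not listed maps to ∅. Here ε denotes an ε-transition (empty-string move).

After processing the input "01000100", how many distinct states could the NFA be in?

Start in {s1}.
Read '0': s1→{s4, s6, s7, s9}; union {s4, s6, s7, s9}; ε-closure = {s3, s4, s5, s6, s7, s9}.
Read '1': s3→∅, s4→∅, s5→{s1, s5, s7, s8}, s6→{s8}, s7→{s2}, s9→{s1, s5, s7, s8}; now {s1, s2, s5, s7, s8}.
Read '0': s1→{s4, s6, s7, s9}, s2→∅, s5→{s3}, s7→{s1, s2, s9}, s8→{s1, s2, s9}; union {s1, s2, s3, s4, s6, s7, s9}; ε-closure = {s1, s2, s3, s4, s5, s6, s7, s9}.
Read '0': s1→{s4, s6, s7, s9}, s2→∅, s3→{s8}, s4→{s6}, s5→{s3}, s6→{s5, s7}, s7→{s1, s2, s9}, s9→∅; now {s1, s2, s3, s4, s5, s6, s7, s8, s9}.
Read '0': s1→{s4, s6, s7, s9}, s2→∅, s3→{s8}, s4→{s6}, s5→{s3}, s6→{s5, s7}, s7→{s1, s2, s9}, s8→{s1, s2, s9}, s9→∅; now {s1, s2, s3, s4, s5, s6, s7, s8, s9}.
Read '1': s1→{s5, s7}, s2→∅, s3→∅, s4→∅, s5→{s1, s5, s7, s8}, s6→{s8}, s7→{s2}, s8→{s3, s5, s7}, s9→{s1, s5, s7, s8}; now {s1, s2, s3, s5, s7, s8}.
Read '0': s1→{s4, s6, s7, s9}, s2→∅, s3→{s8}, s5→{s3}, s7→{s1, s2, s9}, s8→{s1, s2, s9}; union {s1, s2, s3, s4, s6, s7, s8, s9}; ε-closure = {s1, s2, s3, s4, s5, s6, s7, s8, s9}.
Read '0': s1→{s4, s6, s7, s9}, s2→∅, s3→{s8}, s4→{s6}, s5→{s3}, s6→{s5, s7}, s7→{s1, s2, s9}, s8→{s1, s2, s9}, s9→∅; now {s1, s2, s3, s4, s5, s6, s7, s8, s9}.
That set has 9 states.

9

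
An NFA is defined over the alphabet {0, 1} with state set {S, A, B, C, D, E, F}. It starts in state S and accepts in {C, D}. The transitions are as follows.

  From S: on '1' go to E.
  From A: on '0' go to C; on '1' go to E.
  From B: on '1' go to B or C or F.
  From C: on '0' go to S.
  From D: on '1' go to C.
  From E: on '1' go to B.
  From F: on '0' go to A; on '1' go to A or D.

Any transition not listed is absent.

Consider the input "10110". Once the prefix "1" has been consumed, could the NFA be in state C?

No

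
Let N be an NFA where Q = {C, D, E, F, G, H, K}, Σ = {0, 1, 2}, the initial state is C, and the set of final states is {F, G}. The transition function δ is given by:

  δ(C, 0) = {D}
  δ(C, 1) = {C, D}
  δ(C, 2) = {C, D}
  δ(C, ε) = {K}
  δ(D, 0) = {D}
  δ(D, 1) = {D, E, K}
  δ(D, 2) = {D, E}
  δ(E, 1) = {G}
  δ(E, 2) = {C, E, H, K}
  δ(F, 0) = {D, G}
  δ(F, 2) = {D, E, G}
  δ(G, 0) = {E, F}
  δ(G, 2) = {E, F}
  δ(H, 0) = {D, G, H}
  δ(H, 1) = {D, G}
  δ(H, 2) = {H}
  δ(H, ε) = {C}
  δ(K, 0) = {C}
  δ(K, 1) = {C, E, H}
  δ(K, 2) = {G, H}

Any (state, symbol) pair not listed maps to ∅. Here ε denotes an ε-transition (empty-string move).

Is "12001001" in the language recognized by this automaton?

Yes

Start: ε-closure({C}) = {C, K}.
Read '1': C→{C, D}, K→{C, E, H}; union {C, D, E, H}; ε-closure = {C, D, E, H, K}.
Read '2': C→{C, D}, D→{D, E}, E→{C, E, H, K}, H→{H}, K→{G, H}; now {C, D, E, G, H, K}.
Read '0': C→{D}, D→{D}, E→∅, G→{E, F}, H→{D, G, H}, K→{C}; union {C, D, E, F, G, H}; ε-closure = {C, D, E, F, G, H, K}.
Read '0': C→{D}, D→{D}, E→∅, F→{D, G}, G→{E, F}, H→{D, G, H}, K→{C}; union {C, D, E, F, G, H}; ε-closure = {C, D, E, F, G, H, K}.
Read '1': C→{C, D}, D→{D, E, K}, E→{G}, F→∅, G→∅, H→{D, G}, K→{C, E, H}; now {C, D, E, G, H, K}.
Read '0': C→{D}, D→{D}, E→∅, G→{E, F}, H→{D, G, H}, K→{C}; union {C, D, E, F, G, H}; ε-closure = {C, D, E, F, G, H, K}.
Read '0': C→{D}, D→{D}, E→∅, F→{D, G}, G→{E, F}, H→{D, G, H}, K→{C}; union {C, D, E, F, G, H}; ε-closure = {C, D, E, F, G, H, K}.
Read '1': C→{C, D}, D→{D, E, K}, E→{G}, F→∅, G→∅, H→{D, G}, K→{C, E, H}; now {C, D, E, G, H, K}.
The final set {C, D, E, G, H, K} contains the accepting state G.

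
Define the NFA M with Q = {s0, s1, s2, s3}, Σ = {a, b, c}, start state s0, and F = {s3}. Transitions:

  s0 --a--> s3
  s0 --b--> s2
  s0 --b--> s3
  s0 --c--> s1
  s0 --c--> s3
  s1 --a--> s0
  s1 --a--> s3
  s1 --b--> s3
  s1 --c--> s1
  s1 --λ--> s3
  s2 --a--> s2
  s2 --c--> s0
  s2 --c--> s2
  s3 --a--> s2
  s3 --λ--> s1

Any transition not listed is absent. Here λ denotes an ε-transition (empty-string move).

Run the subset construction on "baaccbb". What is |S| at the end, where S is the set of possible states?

Start in {s0}.
Read 'b': {s0} → {s1, s2, s3}.
Read 'a': {s1, s2, s3} → {s0, s1, s2, s3}.
Read 'a': {s0, s1, s2, s3} → {s0, s1, s2, s3}.
Read 'c': {s0, s1, s2, s3} → {s0, s1, s2, s3}.
Read 'c': {s0, s1, s2, s3} → {s0, s1, s2, s3}.
Read 'b': {s0, s1, s2, s3} → {s1, s2, s3}.
Read 'b': {s1, s2, s3} → {s1, s3}.
That set has 2 states.

2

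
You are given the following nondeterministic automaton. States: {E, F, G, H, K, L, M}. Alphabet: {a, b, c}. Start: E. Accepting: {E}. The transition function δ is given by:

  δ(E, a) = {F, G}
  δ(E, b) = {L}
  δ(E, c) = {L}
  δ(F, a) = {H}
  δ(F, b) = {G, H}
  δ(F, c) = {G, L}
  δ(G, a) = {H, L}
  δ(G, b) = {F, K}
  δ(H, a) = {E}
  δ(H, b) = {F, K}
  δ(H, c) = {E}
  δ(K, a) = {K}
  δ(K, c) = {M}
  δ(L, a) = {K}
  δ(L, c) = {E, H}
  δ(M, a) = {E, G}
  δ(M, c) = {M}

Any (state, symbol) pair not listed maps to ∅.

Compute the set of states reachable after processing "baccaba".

{H, K}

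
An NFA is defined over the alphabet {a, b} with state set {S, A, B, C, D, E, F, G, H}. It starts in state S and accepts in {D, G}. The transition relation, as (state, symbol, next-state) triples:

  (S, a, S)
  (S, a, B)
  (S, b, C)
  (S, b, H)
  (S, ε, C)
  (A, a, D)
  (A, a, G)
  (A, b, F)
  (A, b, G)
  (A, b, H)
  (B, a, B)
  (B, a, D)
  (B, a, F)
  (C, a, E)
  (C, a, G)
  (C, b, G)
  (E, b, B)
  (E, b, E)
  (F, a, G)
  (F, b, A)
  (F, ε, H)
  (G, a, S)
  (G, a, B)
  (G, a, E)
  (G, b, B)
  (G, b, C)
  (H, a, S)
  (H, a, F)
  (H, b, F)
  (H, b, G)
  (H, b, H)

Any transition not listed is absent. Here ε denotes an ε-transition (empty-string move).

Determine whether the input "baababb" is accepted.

Yes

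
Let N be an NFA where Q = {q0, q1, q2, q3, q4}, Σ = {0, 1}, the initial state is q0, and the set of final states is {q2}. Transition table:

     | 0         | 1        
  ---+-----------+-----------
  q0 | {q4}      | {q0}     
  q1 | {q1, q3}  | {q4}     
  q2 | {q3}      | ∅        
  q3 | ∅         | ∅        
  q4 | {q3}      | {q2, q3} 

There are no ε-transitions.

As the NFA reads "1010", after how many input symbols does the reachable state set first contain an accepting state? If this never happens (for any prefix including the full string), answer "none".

Start in {q0}.
Read '1': q0→{q0}; now {q0}.
Read '0': q0→{q4}; now {q4}.
Read '1': q4→{q2, q3}; now {q2, q3}.
None of the earlier sets intersect F, but {q2, q3} does.

3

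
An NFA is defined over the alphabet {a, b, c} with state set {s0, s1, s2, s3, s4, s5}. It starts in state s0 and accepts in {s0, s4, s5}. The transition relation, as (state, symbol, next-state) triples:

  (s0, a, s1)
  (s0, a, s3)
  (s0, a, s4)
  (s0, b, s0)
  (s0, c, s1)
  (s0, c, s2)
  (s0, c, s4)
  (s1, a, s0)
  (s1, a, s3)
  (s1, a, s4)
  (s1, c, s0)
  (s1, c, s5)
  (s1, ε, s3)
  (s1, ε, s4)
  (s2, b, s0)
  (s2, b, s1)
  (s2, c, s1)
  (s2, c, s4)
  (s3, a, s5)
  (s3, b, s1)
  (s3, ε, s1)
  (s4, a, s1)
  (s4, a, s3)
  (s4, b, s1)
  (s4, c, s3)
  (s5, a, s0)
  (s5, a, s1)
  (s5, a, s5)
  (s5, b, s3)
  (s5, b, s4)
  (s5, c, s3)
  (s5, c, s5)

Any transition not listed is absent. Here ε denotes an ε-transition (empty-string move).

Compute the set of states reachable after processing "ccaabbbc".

Start in {s0}.
Read 'c': {s0} → {s1, s2, s3, s4}.
Read 'c': {s1, s2, s3, s4} → {s0, s1, s3, s4, s5}.
Read 'a': {s0, s1, s3, s4, s5} → {s0, s1, s3, s4, s5}.
Read 'a': {s0, s1, s3, s4, s5} → {s0, s1, s3, s4, s5}.
Read 'b': {s0, s1, s3, s4, s5} → {s0, s1, s3, s4}.
Read 'b': {s0, s1, s3, s4} → {s0, s1, s3, s4}.
Read 'b': {s0, s1, s3, s4} → {s0, s1, s3, s4}.
Read 'c': {s0, s1, s3, s4} → {s0, s1, s2, s3, s4, s5}.

{s0, s1, s2, s3, s4, s5}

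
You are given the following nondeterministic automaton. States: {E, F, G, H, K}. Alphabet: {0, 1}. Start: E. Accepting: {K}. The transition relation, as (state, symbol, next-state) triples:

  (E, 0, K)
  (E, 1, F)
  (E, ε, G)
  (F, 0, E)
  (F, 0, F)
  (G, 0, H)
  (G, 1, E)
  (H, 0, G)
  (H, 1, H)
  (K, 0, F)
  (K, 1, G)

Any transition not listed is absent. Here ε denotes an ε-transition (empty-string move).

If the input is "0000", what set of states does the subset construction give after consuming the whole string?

{E, F, G, H, K}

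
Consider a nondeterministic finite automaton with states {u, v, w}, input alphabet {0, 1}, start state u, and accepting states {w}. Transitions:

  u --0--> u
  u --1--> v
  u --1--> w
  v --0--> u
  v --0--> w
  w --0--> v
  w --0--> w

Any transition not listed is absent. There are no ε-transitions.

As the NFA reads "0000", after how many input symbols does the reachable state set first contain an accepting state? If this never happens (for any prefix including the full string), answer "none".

Start in {u}.
Read '0': u→{u}; now {u}.
Read '0': u→{u}; now {u}.
Read '0': u→{u}; now {u}.
Read '0': u→{u}; now {u}.
No reachable set along the way intersects F.

none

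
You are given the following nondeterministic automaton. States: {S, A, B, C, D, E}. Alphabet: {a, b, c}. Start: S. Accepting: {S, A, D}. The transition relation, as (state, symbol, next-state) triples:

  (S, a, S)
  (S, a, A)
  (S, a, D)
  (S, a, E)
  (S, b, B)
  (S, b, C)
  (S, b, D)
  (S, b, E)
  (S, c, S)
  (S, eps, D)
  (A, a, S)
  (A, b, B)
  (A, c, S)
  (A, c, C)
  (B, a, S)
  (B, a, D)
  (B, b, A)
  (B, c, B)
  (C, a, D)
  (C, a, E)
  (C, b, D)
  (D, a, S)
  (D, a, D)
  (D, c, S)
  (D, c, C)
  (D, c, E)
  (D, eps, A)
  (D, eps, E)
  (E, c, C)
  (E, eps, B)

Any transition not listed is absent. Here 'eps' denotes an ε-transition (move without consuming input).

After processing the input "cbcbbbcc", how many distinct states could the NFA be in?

Start: ε-closure({S}) = {S, A, B, D, E}.
Read 'c': S→{S}, A→{S, C}, B→{B}, D→{S, C, E}, E→{C}; union {S, B, C, E}; ε-closure = {S, A, B, C, D, E}.
Read 'b': S→{B, C, D, E}, A→{B}, B→{A}, C→{D}, D→∅, E→∅; now {A, B, C, D, E}.
Read 'c': A→{S, C}, B→{B}, C→∅, D→{S, C, E}, E→{C}; union {S, B, C, E}; ε-closure = {S, A, B, C, D, E}.
Read 'b': S→{B, C, D, E}, A→{B}, B→{A}, C→{D}, D→∅, E→∅; now {A, B, C, D, E}.
Read 'b': A→{B}, B→{A}, C→{D}, D→∅, E→∅; union {A, B, D}; ε-closure = {A, B, D, E}.
Read 'b': A→{B}, B→{A}, D→∅, E→∅; now {A, B}.
Read 'c': A→{S, C}, B→{B}; union {S, B, C}; ε-closure = {S, A, B, C, D, E}.
Read 'c': S→{S}, A→{S, C}, B→{B}, C→∅, D→{S, C, E}, E→{C}; union {S, B, C, E}; ε-closure = {S, A, B, C, D, E}.
That set has 6 states.

6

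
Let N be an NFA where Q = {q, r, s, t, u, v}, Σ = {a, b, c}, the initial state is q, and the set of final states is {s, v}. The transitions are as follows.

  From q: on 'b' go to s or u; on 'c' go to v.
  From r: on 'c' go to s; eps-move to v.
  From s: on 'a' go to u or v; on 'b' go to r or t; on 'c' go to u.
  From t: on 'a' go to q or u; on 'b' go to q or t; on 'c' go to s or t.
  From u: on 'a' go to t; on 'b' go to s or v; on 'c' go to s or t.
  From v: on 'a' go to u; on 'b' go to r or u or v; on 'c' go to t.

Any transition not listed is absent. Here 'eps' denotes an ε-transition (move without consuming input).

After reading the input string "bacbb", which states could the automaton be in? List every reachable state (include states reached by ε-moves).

{q, r, s, t, u, v}

Start in {q}.
Read 'b': q→{s, u}; now {s, u}.
Read 'a': s→{u, v}, u→{t}; now {t, u, v}.
Read 'c': t→{s, t}, u→{s, t}, v→{t}; now {s, t}.
Read 'b': s→{r, t}, t→{q, t}; union {q, r, t}; ε-closure = {q, r, t, v}.
Read 'b': q→{s, u}, r→∅, t→{q, t}, v→{r, u, v}; now {q, r, s, t, u, v}.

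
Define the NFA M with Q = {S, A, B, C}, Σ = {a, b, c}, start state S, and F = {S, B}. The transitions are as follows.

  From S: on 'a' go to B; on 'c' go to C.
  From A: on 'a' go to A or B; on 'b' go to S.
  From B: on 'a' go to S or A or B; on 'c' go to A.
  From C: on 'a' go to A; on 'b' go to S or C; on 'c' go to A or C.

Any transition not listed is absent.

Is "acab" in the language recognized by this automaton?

Yes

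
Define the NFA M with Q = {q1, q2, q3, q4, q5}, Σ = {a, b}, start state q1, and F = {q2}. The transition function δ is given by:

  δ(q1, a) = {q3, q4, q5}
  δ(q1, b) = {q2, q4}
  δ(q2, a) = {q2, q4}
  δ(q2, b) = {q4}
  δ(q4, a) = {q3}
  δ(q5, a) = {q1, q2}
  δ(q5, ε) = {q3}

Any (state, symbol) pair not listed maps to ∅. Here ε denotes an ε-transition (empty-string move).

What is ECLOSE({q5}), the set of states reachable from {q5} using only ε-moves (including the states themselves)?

Begin with {q5}.
ε-move q5 → q3; add q3.

{q3, q5}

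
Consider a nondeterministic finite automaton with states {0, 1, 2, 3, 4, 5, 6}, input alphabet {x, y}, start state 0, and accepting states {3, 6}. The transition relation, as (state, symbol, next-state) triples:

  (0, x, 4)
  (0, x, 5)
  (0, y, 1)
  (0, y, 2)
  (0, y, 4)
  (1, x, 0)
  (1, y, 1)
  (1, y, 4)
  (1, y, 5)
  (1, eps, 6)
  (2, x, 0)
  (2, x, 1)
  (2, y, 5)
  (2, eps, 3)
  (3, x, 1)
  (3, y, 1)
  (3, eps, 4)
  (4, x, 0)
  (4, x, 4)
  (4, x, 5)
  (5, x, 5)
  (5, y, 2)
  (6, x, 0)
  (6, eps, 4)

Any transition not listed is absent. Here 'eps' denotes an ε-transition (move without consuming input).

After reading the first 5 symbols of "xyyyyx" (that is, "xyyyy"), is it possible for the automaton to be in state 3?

Yes

Start in {0}.
Read 'x': 0→{4, 5}; now {4, 5}.
Read 'y': 4→∅, 5→{2}; union {2}; ε-closure = {2, 3, 4}.
Read 'y': 2→{5}, 3→{1}, 4→∅; union {1, 5}; ε-closure = {1, 4, 5, 6}.
Read 'y': 1→{1, 4, 5}, 4→∅, 5→{2}, 6→∅; union {1, 2, 4, 5}; ε-closure = {1, 2, 3, 4, 5, 6}.
Read 'y': 1→{1, 4, 5}, 2→{5}, 3→{1}, 4→∅, 5→{2}, 6→∅; union {1, 2, 4, 5}; ε-closure = {1, 2, 3, 4, 5, 6}.
State 3 is in {1, 2, 3, 4, 5, 6}.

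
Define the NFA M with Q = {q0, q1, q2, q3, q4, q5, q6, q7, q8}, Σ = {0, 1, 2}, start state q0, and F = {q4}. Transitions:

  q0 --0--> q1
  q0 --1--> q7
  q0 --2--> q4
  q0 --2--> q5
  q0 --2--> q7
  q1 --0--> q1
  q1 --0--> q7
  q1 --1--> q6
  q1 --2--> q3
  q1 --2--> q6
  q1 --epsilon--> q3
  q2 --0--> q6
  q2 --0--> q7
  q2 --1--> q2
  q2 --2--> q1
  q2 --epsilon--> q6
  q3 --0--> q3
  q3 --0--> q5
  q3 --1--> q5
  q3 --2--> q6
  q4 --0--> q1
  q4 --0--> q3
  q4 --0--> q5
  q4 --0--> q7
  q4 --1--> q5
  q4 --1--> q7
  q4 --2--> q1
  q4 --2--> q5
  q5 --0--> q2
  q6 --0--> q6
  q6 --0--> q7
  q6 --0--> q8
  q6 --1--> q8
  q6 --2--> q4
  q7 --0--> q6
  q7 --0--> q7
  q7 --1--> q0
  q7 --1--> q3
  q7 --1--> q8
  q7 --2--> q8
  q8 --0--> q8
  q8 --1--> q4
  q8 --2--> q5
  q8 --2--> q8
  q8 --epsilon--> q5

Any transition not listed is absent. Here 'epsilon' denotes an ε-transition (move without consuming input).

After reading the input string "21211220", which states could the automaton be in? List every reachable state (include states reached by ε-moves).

{q1, q2, q3, q5, q6, q7, q8}

Start in {q0}.
Read '2': {q0} → {q4, q5, q7}.
Read '1': {q4, q5, q7} → {q0, q3, q5, q7, q8}.
Read '2': {q0, q3, q5, q7, q8} → {q4, q5, q6, q7, q8}.
Read '1': {q4, q5, q6, q7, q8} → {q0, q3, q4, q5, q7, q8}.
Read '1': {q0, q3, q4, q5, q7, q8} → {q0, q3, q4, q5, q7, q8}.
Read '2': {q0, q3, q4, q5, q7, q8} → {q1, q3, q4, q5, q6, q7, q8}.
Read '2': {q1, q3, q4, q5, q6, q7, q8} → {q1, q3, q4, q5, q6, q8}.
Read '0': {q1, q3, q4, q5, q6, q8} → {q1, q2, q3, q5, q6, q7, q8}.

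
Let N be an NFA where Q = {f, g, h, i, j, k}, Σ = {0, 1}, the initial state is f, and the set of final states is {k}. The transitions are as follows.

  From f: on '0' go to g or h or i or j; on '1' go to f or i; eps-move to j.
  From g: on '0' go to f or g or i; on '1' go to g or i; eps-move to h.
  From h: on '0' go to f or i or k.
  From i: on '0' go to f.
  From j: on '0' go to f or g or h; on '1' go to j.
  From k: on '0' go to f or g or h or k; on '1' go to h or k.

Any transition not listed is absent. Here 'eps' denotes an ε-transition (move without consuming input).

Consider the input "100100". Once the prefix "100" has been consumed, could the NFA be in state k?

Start: ε-closure({f}) = {f, j}.
Read '1': f→{f, i}, j→{j}; now {f, i, j}.
Read '0': f→{g, h, i, j}, i→{f}, j→{f, g, h}; now {f, g, h, i, j}.
Read '0': f→{g, h, i, j}, g→{f, g, i}, h→{f, i, k}, i→{f}, j→{f, g, h}; now {f, g, h, i, j, k}.
State k is in {f, g, h, i, j, k}.

Yes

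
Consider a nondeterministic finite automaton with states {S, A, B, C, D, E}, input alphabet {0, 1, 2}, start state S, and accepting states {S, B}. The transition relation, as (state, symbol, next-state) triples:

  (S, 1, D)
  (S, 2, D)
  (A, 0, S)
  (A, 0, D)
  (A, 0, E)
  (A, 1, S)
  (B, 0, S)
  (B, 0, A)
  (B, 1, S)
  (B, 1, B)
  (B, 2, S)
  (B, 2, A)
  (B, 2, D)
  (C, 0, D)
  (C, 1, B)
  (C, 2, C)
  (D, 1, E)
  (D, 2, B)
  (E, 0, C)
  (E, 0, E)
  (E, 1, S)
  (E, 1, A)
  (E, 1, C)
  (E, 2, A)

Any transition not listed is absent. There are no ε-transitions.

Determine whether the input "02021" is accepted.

No

Start in {S}.
Read '0': {S} → ∅.
The set is empty and remains empty for the remaining 4 symbols.
The final set ∅ contains no accepting state.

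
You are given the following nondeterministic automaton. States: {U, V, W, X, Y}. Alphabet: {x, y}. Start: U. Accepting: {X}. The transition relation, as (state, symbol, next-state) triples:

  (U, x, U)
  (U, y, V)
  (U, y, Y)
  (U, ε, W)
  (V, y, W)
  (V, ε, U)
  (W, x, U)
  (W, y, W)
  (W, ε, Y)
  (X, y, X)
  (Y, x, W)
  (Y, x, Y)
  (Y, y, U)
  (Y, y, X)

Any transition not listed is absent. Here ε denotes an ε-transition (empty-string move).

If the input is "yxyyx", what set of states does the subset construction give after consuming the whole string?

{U, W, Y}

Start: ε-closure({U}) = {U, W, Y}.
Read 'y': {U, W, Y} → {U, V, W, X, Y}.
Read 'x': {U, V, W, X, Y} → {U, W, Y}.
Read 'y': {U, W, Y} → {U, V, W, X, Y}.
Read 'y': {U, V, W, X, Y} → {U, V, W, X, Y}.
Read 'x': {U, V, W, X, Y} → {U, W, Y}.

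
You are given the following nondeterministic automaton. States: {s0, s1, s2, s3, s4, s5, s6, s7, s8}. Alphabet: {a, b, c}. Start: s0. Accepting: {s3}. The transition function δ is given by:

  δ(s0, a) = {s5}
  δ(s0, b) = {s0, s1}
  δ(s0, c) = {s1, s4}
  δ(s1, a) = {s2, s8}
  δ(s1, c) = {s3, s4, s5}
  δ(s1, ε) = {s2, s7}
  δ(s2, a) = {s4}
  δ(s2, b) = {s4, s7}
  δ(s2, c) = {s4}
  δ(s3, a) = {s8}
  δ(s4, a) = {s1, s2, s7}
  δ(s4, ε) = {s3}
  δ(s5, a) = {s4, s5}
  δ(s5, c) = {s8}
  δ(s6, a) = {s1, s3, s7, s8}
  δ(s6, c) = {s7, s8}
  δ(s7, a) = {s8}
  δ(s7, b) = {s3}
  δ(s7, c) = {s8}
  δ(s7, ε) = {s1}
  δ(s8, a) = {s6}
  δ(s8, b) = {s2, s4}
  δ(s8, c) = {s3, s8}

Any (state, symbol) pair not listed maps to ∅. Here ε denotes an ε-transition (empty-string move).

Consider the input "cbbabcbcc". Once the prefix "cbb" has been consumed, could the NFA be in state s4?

Start in {s0}.
Read 'c': s0→{s1, s4}; union {s1, s4}; ε-closure = {s1, s2, s3, s4, s7}.
Read 'b': s1→∅, s2→{s4, s7}, s3→∅, s4→∅, s7→{s3}; union {s3, s4, s7}; ε-closure = {s1, s2, s3, s4, s7}.
Read 'b': s1→∅, s2→{s4, s7}, s3→∅, s4→∅, s7→{s3}; union {s3, s4, s7}; ε-closure = {s1, s2, s3, s4, s7}.
State s4 is in {s1, s2, s3, s4, s7}.

Yes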